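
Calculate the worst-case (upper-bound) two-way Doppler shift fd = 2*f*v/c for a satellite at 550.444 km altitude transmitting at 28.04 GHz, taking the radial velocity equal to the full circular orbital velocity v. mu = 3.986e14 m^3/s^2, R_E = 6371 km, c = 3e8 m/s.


r = 6.921444e+06 m
v = sqrt(mu/r) = 7588.7508 m/s (worst-case radial velocity)
f = 28.04 GHz = 2.804e+10 Hz
fd = 2*f*v/c = 2*2.804e+10*7588.7508/3.0e+08
fd = 1.4185905e+06 Hz

1.4186e+06 Hz


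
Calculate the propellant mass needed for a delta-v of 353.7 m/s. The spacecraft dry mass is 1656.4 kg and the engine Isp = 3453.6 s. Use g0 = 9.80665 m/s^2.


ve = Isp * g0 = 3453.6 * 9.80665 = 33868.246440 m/s
mass ratio = exp(dv/ve) = exp(353.7/33868.246440) = 1.01049813
m_prop = m_dry * (mr - 1) = 1656.4 * (1.01049813 - 1)
m_prop = 17.3891 kg

17.3891 kg


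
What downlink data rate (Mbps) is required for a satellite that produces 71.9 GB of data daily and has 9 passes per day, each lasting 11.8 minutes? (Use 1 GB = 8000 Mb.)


total contact time = 9 * 11.8 * 60 = 6372.0000 s
data = 71.9 GB = 575200.0000 Mb
rate = 575200.0000 / 6372.0000 = 90.2699 Mbps

90.2699 Mbps


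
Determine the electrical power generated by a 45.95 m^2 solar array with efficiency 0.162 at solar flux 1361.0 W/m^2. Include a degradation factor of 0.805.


P = area * eta * S * degradation
P = 45.95 * 0.162 * 1361.0 * 0.805
P = 8155.5741 W

8155.5741 W


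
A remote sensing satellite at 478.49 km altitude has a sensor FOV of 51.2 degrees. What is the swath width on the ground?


FOV = 51.2 deg = 0.8936086 rad
swath = 2 * alt * tan(FOV/2) = 2 * 478.49 * tan(0.4468043)
swath = 2 * 478.49 * 0.4791197
swath = 458.5080 km

458.5080 km


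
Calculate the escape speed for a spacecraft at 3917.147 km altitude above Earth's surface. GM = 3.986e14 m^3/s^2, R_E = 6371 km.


r = 6371.0 + 3917.147 = 10288.1470 km = 1.0288147e+07 m
v_esc = sqrt(2*mu/r) = sqrt(2*3.986e14 / 1.0288147e+07)
v_esc = 8802.6830 m/s = 8.8027 km/s

8.8027 km/s


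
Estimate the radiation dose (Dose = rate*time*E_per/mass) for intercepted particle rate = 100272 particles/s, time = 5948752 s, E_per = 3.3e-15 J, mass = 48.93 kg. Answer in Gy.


Total energy deposited = rate * time * E_per
  = 100272 * 5948752 * 3.3e-15 = 0.001968428 J
Dose = E_total / mass = 0.001968428 / 48.93
Dose = 4.0229466e-05 Gy

4.0229e-05 Gy


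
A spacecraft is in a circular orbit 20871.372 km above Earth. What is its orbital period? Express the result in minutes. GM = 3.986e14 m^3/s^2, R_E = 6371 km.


r = 27242.3720 km = 2.7242372e+07 m
T = 2*pi*sqrt(r^3/mu) = 2*pi*sqrt(2.021784e+22 / 3.986e14)
T = 44748.5121 s = 745.8085 min

745.8085 minutes


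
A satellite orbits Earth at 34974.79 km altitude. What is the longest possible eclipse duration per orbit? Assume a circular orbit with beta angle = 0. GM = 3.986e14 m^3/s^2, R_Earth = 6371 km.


r = 41345.7900 km
T = 1394.4627 min
Eclipse fraction = arcsin(R_E/r)/pi = arcsin(6371.0000/41345.7900)/pi
= arcsin(0.1540907)/pi = 0.04924478
Eclipse duration = 0.04924478 * 1394.4627 = 68.6700 min

68.6700 minutes


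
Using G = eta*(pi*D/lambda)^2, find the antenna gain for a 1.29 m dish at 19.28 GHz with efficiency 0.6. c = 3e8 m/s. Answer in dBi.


lambda = c/f = 3e8 / 1.928e+10 = 0.01556017 m
G = eta*(pi*D/lambda)^2 = 0.6*(pi*1.29/0.01556017)^2
G = 40700.7082 (linear)
G = 10*log10(40700.7082) = 46.0960 dBi

46.0960 dBi


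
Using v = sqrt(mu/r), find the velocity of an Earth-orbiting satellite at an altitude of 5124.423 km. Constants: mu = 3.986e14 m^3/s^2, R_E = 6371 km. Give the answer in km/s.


r = R_E + alt = 6371.0 + 5124.423 = 11495.4230 km = 1.1495423e+07 m
v = sqrt(mu/r) = sqrt(3.986e14 / 1.1495423e+07) = 5888.5202 m/s = 5.8885 km/s

5.8885 km/s


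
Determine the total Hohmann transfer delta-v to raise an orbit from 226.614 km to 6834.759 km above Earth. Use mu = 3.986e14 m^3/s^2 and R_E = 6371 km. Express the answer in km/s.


r1 = 6597.6140 km = 6.597614e+06 m
r2 = 13205.7590 km = 1.3205759e+07 m
dv1 = sqrt(mu/r1)*(sqrt(2*r2/(r1+r2)) - 1) = 1203.6431 m/s
dv2 = sqrt(mu/r2)*(1 - sqrt(2*r1/(r1+r2))) = 1009.3567 m/s
total dv = |dv1| + |dv2| = 1203.6431 + 1009.3567 = 2212.9999 m/s = 2.2130 km/s

2.2130 km/s


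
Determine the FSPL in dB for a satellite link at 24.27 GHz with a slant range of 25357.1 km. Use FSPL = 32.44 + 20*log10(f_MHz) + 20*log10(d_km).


f = 24.27 GHz = 24270.0000 MHz
d = 25357.1 km
FSPL = 32.44 + 20*log10(24270.0000) + 20*log10(25357.1)
FSPL = 32.44 + 87.7014 + 88.0820
FSPL = 208.2234 dB

208.2234 dB


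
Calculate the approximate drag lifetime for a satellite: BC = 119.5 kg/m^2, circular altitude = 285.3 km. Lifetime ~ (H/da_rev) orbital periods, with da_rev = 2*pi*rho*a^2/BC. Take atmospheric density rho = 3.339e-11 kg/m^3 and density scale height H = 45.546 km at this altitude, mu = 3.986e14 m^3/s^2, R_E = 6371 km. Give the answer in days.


a = R_E + alt = 6656.3000 km = 6.6563e+06 m
da_rev = 2*pi*rho*a^2/BC = 2*pi*3.339e-11*(6.6563e+06)^2/119.5 = 77.784696 m per revolution
N = H/da_rev = 45546.0000 m / 77.784696 m = 585.5393 revolutions
P = 2*pi*sqrt(a^3/mu) = 5404.5626 s
lifetime = N*P = 585.5393 * 5404.5626 = 3.1645841e+06 s = 36.6271 days

36.6271 days


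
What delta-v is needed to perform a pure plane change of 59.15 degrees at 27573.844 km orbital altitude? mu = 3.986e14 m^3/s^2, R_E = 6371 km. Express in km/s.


r = 33944.8440 km = 3.3944844e+07 m
V = sqrt(mu/r) = 3426.7446 m/s
di = 59.15 deg = 1.0324 rad
dV = 2*V*sin(di/2) = 2*3426.7446*sin(0.5161811)
dV = 3382.6248 m/s = 3.3826 km/s

3.3826 km/s


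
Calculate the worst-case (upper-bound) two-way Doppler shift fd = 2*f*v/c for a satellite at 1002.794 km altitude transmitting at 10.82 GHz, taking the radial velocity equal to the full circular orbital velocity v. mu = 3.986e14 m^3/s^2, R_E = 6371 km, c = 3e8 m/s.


r = 7.373794e+06 m
v = sqrt(mu/r) = 7352.2988 m/s (worst-case radial velocity)
f = 10.82 GHz = 1.082e+10 Hz
fd = 2*f*v/c = 2*1.082e+10*7352.2988/3.0e+08
fd = 530345.8180 Hz

530345.8180 Hz


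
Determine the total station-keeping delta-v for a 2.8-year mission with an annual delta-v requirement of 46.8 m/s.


dV = rate * years = 46.8 * 2.8
dV = 131.0400 m/s

131.0400 m/s


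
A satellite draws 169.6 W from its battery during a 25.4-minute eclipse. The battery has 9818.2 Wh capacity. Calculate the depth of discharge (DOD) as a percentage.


E_used = P * t / 60 = 169.6 * 25.4 / 60 = 71.7973 Wh
DOD = E_used / E_total * 100 = 71.7973 / 9818.2 * 100
DOD = 0.7312678 %

0.7313 %


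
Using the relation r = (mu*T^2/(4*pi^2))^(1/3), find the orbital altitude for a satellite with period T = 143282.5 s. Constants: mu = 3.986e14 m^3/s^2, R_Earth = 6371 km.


T = 143282.5 s
r = (mu*T^2/(4*pi^2))^(1/3) = (3.986e14 * 143282.5^2 / (4*pi^2))^(1/3)
r = 5.918177e+07 m = 59181.7704 km
alt = r - R_E = 59181.7704 - 6371 = 52810.7704 km

52810.7704 km


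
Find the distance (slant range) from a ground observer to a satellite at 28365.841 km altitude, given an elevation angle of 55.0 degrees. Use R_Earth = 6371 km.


h = 28365.841 km, el = 55.0 deg
d = -R_E*sin(el) + sqrt((R_E*sin(el))^2 + 2*R_E*h + h^2)
d = -6371.0000*sin(0.9599311) + sqrt((6371.0000*0.819152)^2 + 2*6371.0000*28365.841 + 28365.841^2)
d = 29325.2779 km

29325.2779 km


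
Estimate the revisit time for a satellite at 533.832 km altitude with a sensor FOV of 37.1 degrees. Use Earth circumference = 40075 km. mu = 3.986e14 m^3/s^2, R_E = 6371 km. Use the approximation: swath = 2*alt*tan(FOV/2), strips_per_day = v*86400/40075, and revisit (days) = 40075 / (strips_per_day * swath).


swath = 2*533.832*tan(0.3237586) = 358.2717 km
v = sqrt(mu/r) = 7597.8740 m/s = 7.5979 km/s
strips/day = v*86400/40075 = 7.5979*86400/40075 = 16.3807
coverage/day = strips * swath = 16.3807 * 358.2717 = 5868.7392 km
revisit = 40075 / 5868.7392 = 6.8286 days

6.8286 days


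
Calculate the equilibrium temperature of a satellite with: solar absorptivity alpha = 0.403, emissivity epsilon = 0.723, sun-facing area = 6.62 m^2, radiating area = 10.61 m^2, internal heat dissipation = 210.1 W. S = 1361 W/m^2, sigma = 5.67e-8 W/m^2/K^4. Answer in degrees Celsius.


Numerator = alpha*S*A_sun + Q_int = 0.403*1361*6.62 + 210.1 = 3841.0575 W
Denominator = eps*sigma*A_rad = 0.723*5.67e-8*10.61 = 4.349474e-07 W/K^4
T^4 = 8.831085e+09 K^4
T = 306.5515 K = 33.4015 C

33.4015 degrees Celsius


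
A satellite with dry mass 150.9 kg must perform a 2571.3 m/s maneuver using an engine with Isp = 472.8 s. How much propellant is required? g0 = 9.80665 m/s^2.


ve = Isp * g0 = 472.8 * 9.80665 = 4636.584120 m/s
mass ratio = exp(dv/ve) = exp(2571.3/4636.584120) = 1.74118818
m_prop = m_dry * (mr - 1) = 150.9 * (1.74118818 - 1)
m_prop = 111.8453 kg

111.8453 kg


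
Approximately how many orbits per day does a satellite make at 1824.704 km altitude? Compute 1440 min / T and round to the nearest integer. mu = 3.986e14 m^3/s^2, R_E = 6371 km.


r = 8.195704e+06 m
T = 2*pi*sqrt(r^3/mu) = 7383.9818 s = 123.0664 min
revs/day = 1440 / 123.0664 = 11.7010
Rounded: 12 revolutions per day

12 revolutions per day


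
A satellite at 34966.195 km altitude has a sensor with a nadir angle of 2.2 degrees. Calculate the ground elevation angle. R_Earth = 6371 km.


r = R_E + alt = 41337.1950 km
Law of sines in the satellite / Earth-center / ground-point triangle:
  sin(nadir)/R_E = sin(90 + el)/r  =>  cos(el) = (r/R_E)*sin(nadir)
cos(el) = (41337.1950 / 6371.0000) * sin(2.2 deg) = 0.249073
el = arccos(0.249073) = 75.5773 deg
(Earth-central angle = 90 - nadir - el = 12.2227 deg)

75.5773 degrees


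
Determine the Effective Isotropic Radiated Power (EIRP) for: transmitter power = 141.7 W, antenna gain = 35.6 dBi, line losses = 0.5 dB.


Pt = 141.7 W = 21.5137 dBW
EIRP = Pt_dBW + Gt - losses = 21.5137 + 35.6 - 0.5 = 56.6137 dBW

56.6137 dBW


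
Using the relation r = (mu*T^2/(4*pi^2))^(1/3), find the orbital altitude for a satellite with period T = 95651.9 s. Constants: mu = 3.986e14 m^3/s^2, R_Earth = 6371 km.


T = 95651.9 s
r = (mu*T^2/(4*pi^2))^(1/3) = (3.986e14 * 95651.9^2 / (4*pi^2))^(1/3)
r = 4.5205185e+07 m = 45205.1852 km
alt = r - R_E = 45205.1852 - 6371 = 38834.1852 km

38834.1852 km


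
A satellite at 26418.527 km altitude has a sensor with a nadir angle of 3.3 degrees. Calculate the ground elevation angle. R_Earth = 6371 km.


r = R_E + alt = 32789.5270 km
Law of sines in the satellite / Earth-center / ground-point triangle:
  sin(nadir)/R_E = sin(90 + el)/r  =>  cos(el) = (r/R_E)*sin(nadir)
cos(el) = (32789.5270 / 6371.0000) * sin(3.3 deg) = 0.2962639
el = arccos(0.2962639) = 72.7667 deg
(Earth-central angle = 90 - nadir - el = 13.9333 deg)

72.7667 degrees


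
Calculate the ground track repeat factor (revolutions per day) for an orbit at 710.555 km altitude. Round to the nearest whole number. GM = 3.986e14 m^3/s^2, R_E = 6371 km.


r = 7.081555e+06 m
T = 2*pi*sqrt(r^3/mu) = 5930.6756 s = 98.8446 min
revs/day = 1440 / 98.8446 = 14.5683
Rounded: 15 revolutions per day

15 revolutions per day


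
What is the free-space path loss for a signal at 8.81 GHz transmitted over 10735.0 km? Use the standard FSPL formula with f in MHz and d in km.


f = 8.81 GHz = 8810.0000 MHz
d = 10735.0 km
FSPL = 32.44 + 20*log10(8810.0000) + 20*log10(10735.0)
FSPL = 32.44 + 78.8995 + 80.6160
FSPL = 191.9556 dB

191.9556 dB


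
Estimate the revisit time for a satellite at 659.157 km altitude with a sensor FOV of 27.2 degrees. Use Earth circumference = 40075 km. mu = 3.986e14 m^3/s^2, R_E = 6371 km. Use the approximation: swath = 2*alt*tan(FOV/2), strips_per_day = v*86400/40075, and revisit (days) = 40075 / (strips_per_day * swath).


swath = 2*659.157*tan(0.2373648) = 318.9337 km
v = sqrt(mu/r) = 7529.8467 m/s = 7.5298 km/s
strips/day = v*86400/40075 = 7.5298*86400/40075 = 16.2340
coverage/day = strips * swath = 16.2340 * 318.9337 = 5177.5796 km
revisit = 40075 / 5177.5796 = 7.7401 days

7.7401 days


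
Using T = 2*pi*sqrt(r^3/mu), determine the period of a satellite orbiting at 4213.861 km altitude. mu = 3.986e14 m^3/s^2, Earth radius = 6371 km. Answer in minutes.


r = 10584.8610 km = 1.0584861e+07 m
T = 2*pi*sqrt(r^3/mu) = 2*pi*sqrt(1.1859202e+21 / 3.986e14)
T = 10837.7458 s = 180.6291 min

180.6291 minutes


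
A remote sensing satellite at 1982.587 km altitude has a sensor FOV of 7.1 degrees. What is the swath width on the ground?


FOV = 7.1 deg = 0.1239184 rad
swath = 2 * alt * tan(FOV/2) = 2 * 1982.587 * tan(0.06195919)
swath = 2 * 1982.587 * 0.0620386
swath = 245.9938 km

245.9938 km


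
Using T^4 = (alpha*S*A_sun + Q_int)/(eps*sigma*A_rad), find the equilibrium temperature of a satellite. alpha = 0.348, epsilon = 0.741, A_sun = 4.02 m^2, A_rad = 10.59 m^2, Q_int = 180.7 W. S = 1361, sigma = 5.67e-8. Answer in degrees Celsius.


Numerator = alpha*S*A_sun + Q_int = 0.348*1361*4.02 + 180.7 = 2084.6846 W
Denominator = eps*sigma*A_rad = 0.741*5.67e-8*10.59 = 4.4493567e-07 W/K^4
T^4 = 4.6853617e+09 K^4
T = 261.6289 K = -11.5211 C

-11.5211 degrees Celsius


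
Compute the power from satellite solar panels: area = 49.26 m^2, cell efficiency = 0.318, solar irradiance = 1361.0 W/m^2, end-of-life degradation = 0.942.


P = area * eta * S * degradation
P = 49.26 * 0.318 * 1361.0 * 0.942
P = 20083.0910 W

20083.0910 W


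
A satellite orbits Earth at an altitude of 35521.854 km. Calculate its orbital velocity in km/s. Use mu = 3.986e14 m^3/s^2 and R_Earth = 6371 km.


r = R_E + alt = 6371.0 + 35521.854 = 41892.8540 km = 4.1892854e+07 m
v = sqrt(mu/r) = sqrt(3.986e14 / 4.1892854e+07) = 3084.5987 m/s = 3.0846 km/s

3.0846 km/s


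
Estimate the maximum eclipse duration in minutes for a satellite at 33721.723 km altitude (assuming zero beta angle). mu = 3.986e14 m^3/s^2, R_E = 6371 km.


r = 40092.7230 km
T = 1331.5525 min
Eclipse fraction = arcsin(R_E/r)/pi = arcsin(6371.0000/40092.7230)/pi
= arcsin(0.1589066)/pi = 0.05079689
Eclipse duration = 0.05079689 * 1331.5525 = 67.6387 min

67.6387 minutes


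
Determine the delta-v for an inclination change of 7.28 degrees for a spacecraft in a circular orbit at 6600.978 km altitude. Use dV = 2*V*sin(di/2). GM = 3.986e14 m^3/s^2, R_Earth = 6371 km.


r = 12971.9780 km = 1.2971978e+07 m
V = sqrt(mu/r) = 5543.2638 m/s
di = 7.28 deg = 0.12706 rad
dV = 2*V*sin(di/2) = 2*5543.2638*sin(0.06352998)
dV = 703.8532 m/s = 0.7038532 km/s

0.7039 km/s


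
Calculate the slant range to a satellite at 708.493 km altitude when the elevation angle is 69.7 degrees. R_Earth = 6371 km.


h = 708.493 km, el = 69.7 deg
d = -R_E*sin(el) + sqrt((R_E*sin(el))^2 + 2*R_E*h + h^2)
d = -6371.0000*sin(1.2165) + sqrt((6371.0000*0.9378889)^2 + 2*6371.0000*708.493 + 708.493^2)
d = 750.3081 km

750.3081 km


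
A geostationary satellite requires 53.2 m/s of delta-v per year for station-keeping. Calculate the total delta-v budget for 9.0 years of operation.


dV = rate * years = 53.2 * 9.0
dV = 478.8000 m/s

478.8000 m/s


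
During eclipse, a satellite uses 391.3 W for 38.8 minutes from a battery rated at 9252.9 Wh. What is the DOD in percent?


E_used = P * t / 60 = 391.3 * 38.8 / 60 = 253.0407 Wh
DOD = E_used / E_total * 100 = 253.0407 / 9252.9 * 100
DOD = 2.7347 %

2.7347 %


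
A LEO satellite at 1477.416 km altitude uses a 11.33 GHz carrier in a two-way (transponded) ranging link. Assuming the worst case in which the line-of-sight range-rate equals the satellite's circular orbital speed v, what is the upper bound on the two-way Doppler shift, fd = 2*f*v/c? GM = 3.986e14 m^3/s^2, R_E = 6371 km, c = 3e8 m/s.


r = 7.848416e+06 m
v = sqrt(mu/r) = 7126.5222 m/s (worst-case radial velocity)
f = 11.33 GHz = 1.133e+10 Hz
fd = 2*f*v/c = 2*1.133e+10*7126.5222/3.0e+08
fd = 538289.9739 Hz

538289.9739 Hz


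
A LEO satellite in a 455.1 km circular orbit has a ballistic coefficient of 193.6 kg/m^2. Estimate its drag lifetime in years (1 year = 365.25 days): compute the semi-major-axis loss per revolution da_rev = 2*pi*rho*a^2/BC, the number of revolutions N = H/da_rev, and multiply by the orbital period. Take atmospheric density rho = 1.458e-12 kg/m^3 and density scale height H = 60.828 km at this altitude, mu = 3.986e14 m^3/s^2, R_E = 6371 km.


a = R_E + alt = 6826.1000 km = 6.8261e+06 m
da_rev = 2*pi*rho*a^2/BC = 2*pi*1.458e-12*(6.8261e+06)^2/193.6 = 2.204841 m per revolution
N = H/da_rev = 60828.0000 m / 2.204841 m = 27588.3804 revolutions
P = 2*pi*sqrt(a^3/mu) = 5612.6788 s
lifetime = N*P = 27588.3804 * 5612.6788 = 1.5484472e+08 s = 1792.1842 days
years = 1792.1842 / 365.25 = 4.9067 years

4.9067 years


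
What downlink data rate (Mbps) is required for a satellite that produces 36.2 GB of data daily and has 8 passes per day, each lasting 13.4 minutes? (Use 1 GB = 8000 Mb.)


total contact time = 8 * 13.4 * 60 = 6432.0000 s
data = 36.2 GB = 289600.0000 Mb
rate = 289600.0000 / 6432.0000 = 45.0249 Mbps

45.0249 Mbps


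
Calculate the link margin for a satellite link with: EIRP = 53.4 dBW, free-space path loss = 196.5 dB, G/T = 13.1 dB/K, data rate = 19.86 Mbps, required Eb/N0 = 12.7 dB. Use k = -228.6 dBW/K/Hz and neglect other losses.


C/N0 = EIRP - FSPL + G/T - k = 53.4 - 196.5 + 13.1 - (-228.6)
C/N0 = 98.6000 dB-Hz
R_b = 19.86 Mbps = 1.986e+07 bps -> 10*log10(R_b) = 72.9798 dB-Hz
Eb/N0 = C/N0 - 10*log10(R_b) = 98.6000 - 72.9798 = 25.6202 dB
Margin = Eb/N0 - Eb/N0_req = 25.6202 - 12.7 = 12.9202 dB (link closes)

12.9202 dB


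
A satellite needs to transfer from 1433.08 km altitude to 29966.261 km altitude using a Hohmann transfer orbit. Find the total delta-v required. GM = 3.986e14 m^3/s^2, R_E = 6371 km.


r1 = 7804.0800 km = 7.80408e+06 m
r2 = 36337.2610 km = 3.6337261e+07 m
dv1 = sqrt(mu/r1)*(sqrt(2*r2/(r1+r2)) - 1) = 2023.4064 m/s
dv2 = sqrt(mu/r2)*(1 - sqrt(2*r1/(r1+r2))) = 1342.5639 m/s
total dv = |dv1| + |dv2| = 2023.4064 + 1342.5639 = 3365.9703 m/s = 3.3660 km/s

3.3660 km/s


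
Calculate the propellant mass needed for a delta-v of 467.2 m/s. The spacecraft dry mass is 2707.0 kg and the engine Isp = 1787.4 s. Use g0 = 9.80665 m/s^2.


ve = Isp * g0 = 1787.4 * 9.80665 = 17528.406210 m/s
mass ratio = exp(dv/ve) = exp(467.2/17528.406210) = 1.02701227
m_prop = m_dry * (mr - 1) = 2707.0 * (1.02701227 - 1)
m_prop = 73.1222 kg

73.1222 kg


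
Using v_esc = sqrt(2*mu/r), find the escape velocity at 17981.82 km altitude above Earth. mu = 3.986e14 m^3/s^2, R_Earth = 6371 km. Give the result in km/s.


r = 6371.0 + 17981.82 = 24352.8200 km = 2.435282e+07 m
v_esc = sqrt(2*mu/r) = sqrt(2*3.986e14 / 2.435282e+07)
v_esc = 5721.4883 m/s = 5.7215 km/s

5.7215 km/s


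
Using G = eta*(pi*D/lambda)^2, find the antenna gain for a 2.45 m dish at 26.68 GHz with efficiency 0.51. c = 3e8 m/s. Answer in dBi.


lambda = c/f = 3e8 / 2.668e+10 = 0.01124438 m
G = eta*(pi*D/lambda)^2 = 0.51*(pi*2.45/0.01124438)^2
G = 238963.3133 (linear)
G = 10*log10(238963.3133) = 53.7833 dBi

53.7833 dBi


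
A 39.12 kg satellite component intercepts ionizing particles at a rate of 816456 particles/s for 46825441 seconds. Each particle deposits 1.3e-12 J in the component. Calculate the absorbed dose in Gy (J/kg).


Total energy deposited = rate * time * E_per
  = 816456 * 46825441 * 1.3e-12 = 49.7002 J
Dose = E_total / mass = 49.7002 / 39.12
Dose = 1.2705 Gy

1.2705 Gy


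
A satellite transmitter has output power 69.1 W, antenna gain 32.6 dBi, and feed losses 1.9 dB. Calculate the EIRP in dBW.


Pt = 69.1 W = 18.3948 dBW
EIRP = Pt_dBW + Gt - losses = 18.3948 + 32.6 - 1.9 = 49.0948 dBW

49.0948 dBW


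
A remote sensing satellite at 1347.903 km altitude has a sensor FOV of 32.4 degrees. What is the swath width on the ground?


FOV = 32.4 deg = 0.5654867 rad
swath = 2 * alt * tan(FOV/2) = 2 * 1347.903 * tan(0.2827433)
swath = 2 * 1347.903 * 0.2905269
swath = 783.2040 km

783.2040 km


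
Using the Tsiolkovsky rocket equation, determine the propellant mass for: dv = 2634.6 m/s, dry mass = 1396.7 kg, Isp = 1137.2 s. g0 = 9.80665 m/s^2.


ve = Isp * g0 = 1137.2 * 9.80665 = 11152.122380 m/s
mass ratio = exp(dv/ve) = exp(2634.6/11152.122380) = 1.26648080
m_prop = m_dry * (mr - 1) = 1396.7 * (1.26648080 - 1)
m_prop = 372.1937 kg

372.1937 kg


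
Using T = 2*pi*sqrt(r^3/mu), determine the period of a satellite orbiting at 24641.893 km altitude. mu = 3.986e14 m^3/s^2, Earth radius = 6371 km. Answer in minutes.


r = 31012.8930 km = 3.1012893e+07 m
T = 2*pi*sqrt(r^3/mu) = 2*pi*sqrt(2.9828186e+22 / 3.986e14)
T = 54353.1405 s = 905.8857 min

905.8857 minutes


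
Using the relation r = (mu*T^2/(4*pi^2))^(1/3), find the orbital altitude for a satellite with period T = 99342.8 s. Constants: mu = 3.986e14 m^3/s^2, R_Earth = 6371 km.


T = 99342.8 s
r = (mu*T^2/(4*pi^2))^(1/3) = (3.986e14 * 99342.8^2 / (4*pi^2))^(1/3)
r = 4.6360714e+07 m = 46360.7141 km
alt = r - R_E = 46360.7141 - 6371 = 39989.7141 km

39989.7141 km


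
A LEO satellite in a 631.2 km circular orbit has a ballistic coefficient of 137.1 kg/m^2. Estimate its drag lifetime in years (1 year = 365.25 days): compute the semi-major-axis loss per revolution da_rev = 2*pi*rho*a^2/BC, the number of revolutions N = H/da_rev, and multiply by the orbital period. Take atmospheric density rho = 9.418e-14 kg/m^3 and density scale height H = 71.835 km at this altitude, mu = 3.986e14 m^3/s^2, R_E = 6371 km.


a = R_E + alt = 7002.2000 km = 7.0022e+06 m
da_rev = 2*pi*rho*a^2/BC = 2*pi*9.418e-14*(7.0022e+06)^2/137.1 = 0.211626535 m per revolution
N = H/da_rev = 71835.0000 m / 0.211626535 m = 339442.3099 revolutions
P = 2*pi*sqrt(a^3/mu) = 5831.2678 s
lifetime = N*P = 339442.3099 * 5831.2678 = 1.979379e+09 s = 22909.4794 days
years = 22909.4794 / 365.25 = 62.7227 years

62.7227 years


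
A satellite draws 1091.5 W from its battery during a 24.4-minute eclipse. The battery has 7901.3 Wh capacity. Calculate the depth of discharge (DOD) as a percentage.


E_used = P * t / 60 = 1091.5 * 24.4 / 60 = 443.8767 Wh
DOD = E_used / E_total * 100 = 443.8767 / 7901.3 * 100
DOD = 5.6178 %

5.6178 %


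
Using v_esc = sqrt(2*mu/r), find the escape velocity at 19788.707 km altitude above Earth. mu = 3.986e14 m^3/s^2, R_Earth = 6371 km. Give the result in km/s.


r = 6371.0 + 19788.707 = 26159.7070 km = 2.6159707e+07 m
v_esc = sqrt(2*mu/r) = sqrt(2*3.986e14 / 2.6159707e+07)
v_esc = 5520.3575 m/s = 5.5204 km/s

5.5204 km/s


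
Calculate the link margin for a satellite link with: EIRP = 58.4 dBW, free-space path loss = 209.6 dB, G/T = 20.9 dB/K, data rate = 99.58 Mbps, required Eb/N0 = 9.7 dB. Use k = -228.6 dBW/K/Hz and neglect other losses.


C/N0 = EIRP - FSPL + G/T - k = 58.4 - 209.6 + 20.9 - (-228.6)
C/N0 = 98.3000 dB-Hz
R_b = 99.58 Mbps = 9.958e+07 bps -> 10*log10(R_b) = 79.9817 dB-Hz
Eb/N0 = C/N0 - 10*log10(R_b) = 98.3000 - 79.9817 = 18.3183 dB
Margin = Eb/N0 - Eb/N0_req = 18.3183 - 9.7 = 8.6183 dB (link closes)

8.6183 dB


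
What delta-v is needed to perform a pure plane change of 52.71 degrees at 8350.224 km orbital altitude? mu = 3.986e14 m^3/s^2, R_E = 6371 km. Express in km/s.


r = 14721.2240 km = 1.4721224e+07 m
V = sqrt(mu/r) = 5203.5135 m/s
di = 52.71 deg = 0.919963 rad
dV = 2*V*sin(di/2) = 2*5203.5135*sin(0.4599815)
dV = 4620.0077 m/s = 4.6200 km/s

4.6200 km/s


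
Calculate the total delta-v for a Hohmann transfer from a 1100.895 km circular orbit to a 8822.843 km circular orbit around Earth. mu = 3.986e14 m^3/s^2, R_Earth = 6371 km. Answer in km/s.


r1 = 7471.8950 km = 7.471895e+06 m
r2 = 15193.8430 km = 1.5193843e+07 m
dv1 = sqrt(mu/r1)*(sqrt(2*r2/(r1+r2)) - 1) = 1153.1420 m/s
dv2 = sqrt(mu/r2)*(1 - sqrt(2*r1/(r1+r2))) = 963.0268 m/s
total dv = |dv1| + |dv2| = 1153.1420 + 963.0268 = 2116.1689 m/s = 2.1162 km/s

2.1162 km/s


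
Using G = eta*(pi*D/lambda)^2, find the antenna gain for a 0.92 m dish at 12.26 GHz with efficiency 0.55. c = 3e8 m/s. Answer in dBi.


lambda = c/f = 3e8 / 1.226e+10 = 0.02446982 m
G = eta*(pi*D/lambda)^2 = 0.55*(pi*0.92/0.02446982)^2
G = 7673.2000 (linear)
G = 10*log10(7673.2000) = 38.8498 dBi

38.8498 dBi


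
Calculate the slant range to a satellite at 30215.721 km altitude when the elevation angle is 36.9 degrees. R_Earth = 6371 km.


h = 30215.721 km, el = 36.9 deg
d = -R_E*sin(el) + sqrt((R_E*sin(el))^2 + 2*R_E*h + h^2)
d = -6371.0000*sin(0.6440265) + sqrt((6371.0000*0.6004202)^2 + 2*6371.0000*30215.721 + 30215.721^2)
d = 32404.9761 km

32404.9761 km


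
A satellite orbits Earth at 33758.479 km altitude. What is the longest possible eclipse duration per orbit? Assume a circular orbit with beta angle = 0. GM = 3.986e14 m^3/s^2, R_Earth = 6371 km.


r = 40129.4790 km
T = 1333.3840 min
Eclipse fraction = arcsin(R_E/r)/pi = arcsin(6371.0000/40129.4790)/pi
= arcsin(0.1587611)/pi = 0.05074996
Eclipse duration = 0.05074996 * 1333.3840 = 67.6692 min

67.6692 minutes


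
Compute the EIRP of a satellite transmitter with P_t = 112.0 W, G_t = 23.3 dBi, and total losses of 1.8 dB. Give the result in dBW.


Pt = 112.0 W = 20.4922 dBW
EIRP = Pt_dBW + Gt - losses = 20.4922 + 23.3 - 1.8 = 41.9922 dBW

41.9922 dBW


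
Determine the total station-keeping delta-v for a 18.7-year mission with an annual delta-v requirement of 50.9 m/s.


dV = rate * years = 50.9 * 18.7
dV = 951.8300 m/s

951.8300 m/s


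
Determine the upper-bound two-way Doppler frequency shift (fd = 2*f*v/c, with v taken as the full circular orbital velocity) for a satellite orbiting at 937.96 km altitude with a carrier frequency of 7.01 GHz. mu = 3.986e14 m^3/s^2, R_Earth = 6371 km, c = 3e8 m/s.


r = 7.30896e+06 m
v = sqrt(mu/r) = 7384.8360 m/s (worst-case radial velocity)
f = 7.01 GHz = 7.01e+09 Hz
fd = 2*f*v/c = 2*7.01e+09*7384.8360/3.0e+08
fd = 345118.0020 Hz

345118.0020 Hz


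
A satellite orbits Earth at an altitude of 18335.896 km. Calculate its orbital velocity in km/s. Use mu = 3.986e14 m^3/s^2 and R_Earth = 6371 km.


r = R_E + alt = 6371.0 + 18335.896 = 24706.8960 km = 2.4706896e+07 m
v = sqrt(mu/r) = sqrt(3.986e14 / 2.4706896e+07) = 4016.6090 m/s = 4.0166 km/s

4.0166 km/s


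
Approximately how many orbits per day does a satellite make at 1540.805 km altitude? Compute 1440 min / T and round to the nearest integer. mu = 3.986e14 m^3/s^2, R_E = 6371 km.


r = 7.911805e+06 m
T = 2*pi*sqrt(r^3/mu) = 7003.6524 s = 116.7275 min
revs/day = 1440 / 116.7275 = 12.3364
Rounded: 12 revolutions per day

12 revolutions per day


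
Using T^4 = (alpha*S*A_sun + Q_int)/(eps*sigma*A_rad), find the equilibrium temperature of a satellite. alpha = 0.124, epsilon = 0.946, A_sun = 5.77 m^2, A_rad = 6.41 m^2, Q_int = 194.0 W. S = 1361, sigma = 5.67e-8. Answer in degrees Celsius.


Numerator = alpha*S*A_sun + Q_int = 0.124*1361*5.77 + 194.0 = 1167.7683 W
Denominator = eps*sigma*A_rad = 0.946*5.67e-8*6.41 = 3.4382086e-07 W/K^4
T^4 = 3.3964439e+09 K^4
T = 241.4105 K = -31.7395 C

-31.7395 degrees Celsius


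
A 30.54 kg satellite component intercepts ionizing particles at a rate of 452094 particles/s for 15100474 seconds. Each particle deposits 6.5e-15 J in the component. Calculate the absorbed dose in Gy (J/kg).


Total energy deposited = rate * time * E_per
  = 452094 * 15100474 * 6.5e-15 = 0.04437442 J
Dose = E_total / mass = 0.04437442 / 30.54
Dose = 0.001452993 Gy

0.0015 Gy


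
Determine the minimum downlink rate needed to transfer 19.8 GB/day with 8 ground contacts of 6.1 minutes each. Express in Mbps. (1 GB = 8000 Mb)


total contact time = 8 * 6.1 * 60 = 2928.0000 s
data = 19.8 GB = 158400.0000 Mb
rate = 158400.0000 / 2928.0000 = 54.0984 Mbps

54.0984 Mbps


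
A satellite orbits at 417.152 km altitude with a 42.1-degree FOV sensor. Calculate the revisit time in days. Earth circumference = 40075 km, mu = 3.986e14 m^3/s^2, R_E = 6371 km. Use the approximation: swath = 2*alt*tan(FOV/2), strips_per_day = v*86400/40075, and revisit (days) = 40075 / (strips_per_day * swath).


swath = 2*417.152*tan(0.3673918) = 321.0949 km
v = sqrt(mu/r) = 7662.8949 m/s = 7.6629 km/s
strips/day = v*86400/40075 = 7.6629*86400/40075 = 16.5209
coverage/day = strips * swath = 16.5209 * 321.0949 = 5304.7696 km
revisit = 40075 / 5304.7696 = 7.5545 days

7.5545 days


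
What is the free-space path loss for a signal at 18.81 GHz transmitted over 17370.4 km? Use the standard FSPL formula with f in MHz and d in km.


f = 18.81 GHz = 18810.0000 MHz
d = 17370.4 km
FSPL = 32.44 + 20*log10(18810.0000) + 20*log10(17370.4)
FSPL = 32.44 + 85.4878 + 84.7962
FSPL = 202.7240 dB

202.7240 dB


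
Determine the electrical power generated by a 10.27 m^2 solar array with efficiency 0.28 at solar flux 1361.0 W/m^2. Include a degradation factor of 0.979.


P = area * eta * S * degradation
P = 10.27 * 0.28 * 1361.0 * 0.979
P = 3831.5041 W

3831.5041 W


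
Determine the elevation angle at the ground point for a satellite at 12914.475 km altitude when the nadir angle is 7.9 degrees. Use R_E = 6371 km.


r = R_E + alt = 19285.4750 km
Law of sines in the satellite / Earth-center / ground-point triangle:
  sin(nadir)/R_E = sin(90 + el)/r  =>  cos(el) = (r/R_E)*sin(nadir)
cos(el) = (19285.4750 / 6371.0000) * sin(7.9 deg) = 0.4160545
el = arccos(0.4160545) = 65.4143 deg
(Earth-central angle = 90 - nadir - el = 16.6857 deg)

65.4143 degrees


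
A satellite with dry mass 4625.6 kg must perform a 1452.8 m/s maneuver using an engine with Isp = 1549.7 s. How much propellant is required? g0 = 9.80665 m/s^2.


ve = Isp * g0 = 1549.7 * 9.80665 = 15197.365505 m/s
mass ratio = exp(dv/ve) = exp(1452.8/15197.365505) = 1.10031391
m_prop = m_dry * (mr - 1) = 4625.6 * (1.10031391 - 1)
m_prop = 464.0120 kg

464.0120 kg


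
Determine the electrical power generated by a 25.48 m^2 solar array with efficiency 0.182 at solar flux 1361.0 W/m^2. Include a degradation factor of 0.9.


P = area * eta * S * degradation
P = 25.48 * 0.182 * 1361.0 * 0.9
P = 5680.3023 W

5680.3023 W


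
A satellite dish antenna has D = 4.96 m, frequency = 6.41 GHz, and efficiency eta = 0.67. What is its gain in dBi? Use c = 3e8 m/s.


lambda = c/f = 3e8 / 6.41e+09 = 0.04680187 m
G = eta*(pi*D/lambda)^2 = 0.67*(pi*4.96/0.04680187)^2
G = 74269.6625 (linear)
G = 10*log10(74269.6625) = 48.7081 dBi

48.7081 dBi


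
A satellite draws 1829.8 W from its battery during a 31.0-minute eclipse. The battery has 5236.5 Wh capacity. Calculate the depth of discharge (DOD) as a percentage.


E_used = P * t / 60 = 1829.8 * 31.0 / 60 = 945.3967 Wh
DOD = E_used / E_total * 100 = 945.3967 / 5236.5 * 100
DOD = 18.0540 %

18.0540 %


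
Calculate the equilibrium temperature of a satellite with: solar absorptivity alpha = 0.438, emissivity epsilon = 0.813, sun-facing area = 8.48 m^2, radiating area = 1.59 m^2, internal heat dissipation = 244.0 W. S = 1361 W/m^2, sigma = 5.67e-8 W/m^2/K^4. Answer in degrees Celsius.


Numerator = alpha*S*A_sun + Q_int = 0.438*1361*8.48 + 244.0 = 5299.0806 W
Denominator = eps*sigma*A_rad = 0.813*5.67e-8*1.59 = 7.3294389e-08 W/K^4
T^4 = 7.2298585e+10 K^4
T = 518.5402 K = 245.3902 C

245.3902 degrees Celsius


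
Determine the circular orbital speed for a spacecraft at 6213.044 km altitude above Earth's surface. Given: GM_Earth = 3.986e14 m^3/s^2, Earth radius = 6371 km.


r = R_E + alt = 6371.0 + 6213.044 = 12584.0440 km = 1.2584044e+07 m
v = sqrt(mu/r) = sqrt(3.986e14 / 1.2584044e+07) = 5628.0576 m/s = 5.6281 km/s

5.6281 km/s


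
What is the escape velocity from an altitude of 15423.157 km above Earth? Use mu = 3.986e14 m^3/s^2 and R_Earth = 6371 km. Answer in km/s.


r = 6371.0 + 15423.157 = 21794.1570 km = 2.1794157e+07 m
v_esc = sqrt(2*mu/r) = sqrt(2*3.986e14 / 2.1794157e+07)
v_esc = 6048.0254 m/s = 6.0480 km/s

6.0480 km/s


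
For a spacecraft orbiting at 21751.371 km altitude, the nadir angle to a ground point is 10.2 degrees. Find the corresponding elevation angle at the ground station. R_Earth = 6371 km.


r = R_E + alt = 28122.3710 km
Law of sines in the satellite / Earth-center / ground-point triangle:
  sin(nadir)/R_E = sin(90 + el)/r  =>  cos(el) = (r/R_E)*sin(nadir)
cos(el) = (28122.3710 / 6371.0000) * sin(10.2 deg) = 0.7816736
el = arccos(0.7816736) = 38.5859 deg
(Earth-central angle = 90 - nadir - el = 41.2141 deg)

38.5859 degrees


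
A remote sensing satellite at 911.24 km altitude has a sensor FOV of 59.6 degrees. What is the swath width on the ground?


FOV = 59.6 deg = 1.0402 rad
swath = 2 * alt * tan(FOV/2) = 2 * 911.24 * tan(0.5201081)
swath = 2 * 911.24 * 0.5727054
swath = 1043.7441 km

1043.7441 km


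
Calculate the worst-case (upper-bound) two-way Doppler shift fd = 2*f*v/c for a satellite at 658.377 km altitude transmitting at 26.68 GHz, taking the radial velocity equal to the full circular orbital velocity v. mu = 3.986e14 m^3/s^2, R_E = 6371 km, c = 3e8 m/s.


r = 7.029377e+06 m
v = sqrt(mu/r) = 7530.2645 m/s (worst-case radial velocity)
f = 26.68 GHz = 2.668e+10 Hz
fd = 2*f*v/c = 2*2.668e+10*7530.2645/3.0e+08
fd = 1.339383e+06 Hz

1.3394e+06 Hz


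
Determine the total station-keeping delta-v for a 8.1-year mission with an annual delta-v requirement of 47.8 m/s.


dV = rate * years = 47.8 * 8.1
dV = 387.1800 m/s

387.1800 m/s


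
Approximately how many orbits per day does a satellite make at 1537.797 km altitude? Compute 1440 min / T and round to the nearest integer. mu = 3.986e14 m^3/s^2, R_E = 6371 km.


r = 7.908797e+06 m
T = 2*pi*sqrt(r^3/mu) = 6999.6587 s = 116.6610 min
revs/day = 1440 / 116.6610 = 12.3435
Rounded: 12 revolutions per day

12 revolutions per day


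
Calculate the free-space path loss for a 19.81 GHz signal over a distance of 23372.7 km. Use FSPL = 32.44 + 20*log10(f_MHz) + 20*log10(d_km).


f = 19.81 GHz = 19810.0000 MHz
d = 23372.7 km
FSPL = 32.44 + 20*log10(19810.0000) + 20*log10(23372.7)
FSPL = 32.44 + 85.9377 + 87.3742
FSPL = 205.7519 dB

205.7519 dB


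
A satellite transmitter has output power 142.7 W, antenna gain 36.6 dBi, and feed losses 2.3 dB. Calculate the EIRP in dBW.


Pt = 142.7 W = 21.5442 dBW
EIRP = Pt_dBW + Gt - losses = 21.5442 + 36.6 - 2.3 = 55.8442 dBW

55.8442 dBW


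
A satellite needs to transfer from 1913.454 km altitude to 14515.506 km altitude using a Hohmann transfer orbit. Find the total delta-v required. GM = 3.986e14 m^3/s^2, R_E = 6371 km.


r1 = 8284.4540 km = 8.284454e+06 m
r2 = 20886.5060 km = 2.0886506e+07 m
dv1 = sqrt(mu/r1)*(sqrt(2*r2/(r1+r2)) - 1) = 1364.1541 m/s
dv2 = sqrt(mu/r2)*(1 - sqrt(2*r1/(r1+r2))) = 1076.1742 m/s
total dv = |dv1| + |dv2| = 1364.1541 + 1076.1742 = 2440.3283 m/s = 2.4403 km/s

2.4403 km/s


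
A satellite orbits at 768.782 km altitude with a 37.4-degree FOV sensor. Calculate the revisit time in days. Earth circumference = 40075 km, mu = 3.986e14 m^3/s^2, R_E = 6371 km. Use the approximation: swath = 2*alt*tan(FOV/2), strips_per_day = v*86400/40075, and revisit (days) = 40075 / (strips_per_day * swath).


swath = 2*768.782*tan(0.3263766) = 520.4367 km
v = sqrt(mu/r) = 7471.8161 m/s = 7.4718 km/s
strips/day = v*86400/40075 = 7.4718*86400/40075 = 16.1089
coverage/day = strips * swath = 16.1089 * 520.4367 = 8383.6724 km
revisit = 40075 / 8383.6724 = 4.7801 days

4.7801 days


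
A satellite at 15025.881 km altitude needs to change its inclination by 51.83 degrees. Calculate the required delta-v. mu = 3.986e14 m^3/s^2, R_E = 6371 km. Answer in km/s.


r = 21396.8810 km = 2.1396881e+07 m
V = sqrt(mu/r) = 4316.1190 m/s
di = 51.83 deg = 0.9046042 rad
dV = 2*V*sin(di/2) = 2*4316.1190*sin(0.4523021)
dV = 3772.6098 m/s = 3.7726 km/s

3.7726 km/s


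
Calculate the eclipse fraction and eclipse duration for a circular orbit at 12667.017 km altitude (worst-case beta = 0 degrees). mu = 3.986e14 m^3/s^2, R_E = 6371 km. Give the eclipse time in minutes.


r = 19038.0170 km
T = 435.7050 min
Eclipse fraction = arcsin(R_E/r)/pi = arcsin(6371.0000/19038.0170)/pi
= arcsin(0.3346462)/pi = 0.1086168
Eclipse duration = 0.1086168 * 435.7050 = 47.3249 min

47.3249 minutes


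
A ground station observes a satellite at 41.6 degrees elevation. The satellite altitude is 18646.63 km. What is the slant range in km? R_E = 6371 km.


h = 18646.63 km, el = 41.6 deg
d = -R_E*sin(el) + sqrt((R_E*sin(el))^2 + 2*R_E*h + h^2)
d = -6371.0000*sin(0.726057) + sqrt((6371.0000*0.6639262)^2 + 2*6371.0000*18646.63 + 18646.63^2)
d = 20329.9307 km

20329.9307 km


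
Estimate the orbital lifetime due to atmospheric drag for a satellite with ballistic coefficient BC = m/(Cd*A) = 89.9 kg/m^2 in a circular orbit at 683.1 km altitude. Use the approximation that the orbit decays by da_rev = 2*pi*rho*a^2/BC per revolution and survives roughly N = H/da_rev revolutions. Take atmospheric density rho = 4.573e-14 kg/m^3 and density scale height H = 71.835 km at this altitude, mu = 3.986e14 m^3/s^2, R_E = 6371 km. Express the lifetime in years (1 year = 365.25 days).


a = R_E + alt = 7054.1000 km = 7.0541e+06 m
da_rev = 2*pi*rho*a^2/BC = 2*pi*4.573e-14*(7.0541e+06)^2/89.9 = 0.159039354 m per revolution
N = H/da_rev = 71835.0000 m / 0.159039354 m = 451680.6586 revolutions
P = 2*pi*sqrt(a^3/mu) = 5896.2195 s
lifetime = N*P = 451680.6586 * 5896.2195 = 2.6632083e+09 s = 30824.1700 days
years = 30824.1700 / 365.25 = 84.3920 years

84.3920 years


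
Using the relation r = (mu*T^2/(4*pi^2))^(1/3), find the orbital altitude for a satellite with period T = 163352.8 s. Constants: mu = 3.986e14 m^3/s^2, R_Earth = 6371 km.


T = 163352.8 s
r = (mu*T^2/(4*pi^2))^(1/3) = (3.986e14 * 163352.8^2 / (4*pi^2))^(1/3)
r = 6.4586771e+07 m = 64586.7713 km
alt = r - R_E = 64586.7713 - 6371 = 58215.7713 km

58215.7713 km


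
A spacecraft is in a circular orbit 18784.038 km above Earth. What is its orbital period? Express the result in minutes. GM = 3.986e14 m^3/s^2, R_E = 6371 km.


r = 25155.0380 km = 2.5155038e+07 m
T = 2*pi*sqrt(r^3/mu) = 2*pi*sqrt(1.5917503e+22 / 3.986e14)
T = 39705.3188 s = 661.7553 min

661.7553 minutes


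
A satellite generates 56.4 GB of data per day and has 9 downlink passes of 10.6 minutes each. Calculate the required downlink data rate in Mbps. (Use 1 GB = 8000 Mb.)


total contact time = 9 * 10.6 * 60 = 5724.0000 s
data = 56.4 GB = 451200.0000 Mb
rate = 451200.0000 / 5724.0000 = 78.8260 Mbps

78.8260 Mbps


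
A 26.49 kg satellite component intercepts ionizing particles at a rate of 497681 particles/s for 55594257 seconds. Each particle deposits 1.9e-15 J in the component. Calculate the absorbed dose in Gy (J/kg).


Total energy deposited = rate * time * E_per
  = 497681 * 55594257 * 1.9e-15 = 0.05256959 J
Dose = E_total / mass = 0.05256959 / 26.49
Dose = 0.001984507 Gy

0.0020 Gy


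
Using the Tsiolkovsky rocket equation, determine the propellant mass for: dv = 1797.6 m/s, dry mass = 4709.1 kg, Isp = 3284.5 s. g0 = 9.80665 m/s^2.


ve = Isp * g0 = 3284.5 * 9.80665 = 32209.941925 m/s
mass ratio = exp(dv/ve) = exp(1797.6/32209.941925) = 1.05739555
m_prop = m_dry * (mr - 1) = 4709.1 * (1.05739555 - 1)
m_prop = 270.2814 kg

270.2814 kg


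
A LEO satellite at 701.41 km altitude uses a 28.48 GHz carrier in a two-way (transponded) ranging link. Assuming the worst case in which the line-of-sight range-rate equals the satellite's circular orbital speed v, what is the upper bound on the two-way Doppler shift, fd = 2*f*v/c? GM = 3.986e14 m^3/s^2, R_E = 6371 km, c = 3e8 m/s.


r = 7.07241e+06 m
v = sqrt(mu/r) = 7507.3201 m/s (worst-case radial velocity)
f = 28.48 GHz = 2.848e+10 Hz
fd = 2*f*v/c = 2*2.848e+10*7507.3201/3.0e+08
fd = 1.4253898e+06 Hz

1.4254e+06 Hz


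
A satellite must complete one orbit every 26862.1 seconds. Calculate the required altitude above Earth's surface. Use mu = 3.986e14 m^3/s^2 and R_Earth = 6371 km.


T = 26862.1 s
r = (mu*T^2/(4*pi^2))^(1/3) = (3.986e14 * 26862.1^2 / (4*pi^2))^(1/3)
r = 1.9385894e+07 m = 19385.8937 km
alt = r - R_E = 19385.8937 - 6371 = 13014.8937 km

13014.8937 km


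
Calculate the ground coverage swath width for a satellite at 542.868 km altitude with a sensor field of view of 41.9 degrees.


FOV = 41.9 deg = 0.731293 rad
swath = 2 * alt * tan(FOV/2) = 2 * 542.868 * tan(0.3656465)
swath = 2 * 542.868 * 0.3828631
swath = 415.6883 km

415.6883 km
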